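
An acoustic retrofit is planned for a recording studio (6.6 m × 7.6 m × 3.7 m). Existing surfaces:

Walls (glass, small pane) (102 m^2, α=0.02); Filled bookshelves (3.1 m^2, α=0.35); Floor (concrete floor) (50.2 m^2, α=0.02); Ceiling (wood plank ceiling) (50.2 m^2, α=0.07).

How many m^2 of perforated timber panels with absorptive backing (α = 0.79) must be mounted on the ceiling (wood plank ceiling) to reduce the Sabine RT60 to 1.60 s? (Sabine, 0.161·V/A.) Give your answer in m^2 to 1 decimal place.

Summing Sᵢαᵢ: 2.040 + 1.085 + 1.004 + 3.514 → A₁ = 7.643 sabins.
Required A₂ = 0.161·185.592/1.60 = 18.675 sabins.
Absorption to add: 18.675 − 7.643 = 11.032 sabins.
Net gain per m^2: Δα = 0.79 − 0.07 = 0.72.
Panel area = 11.032 / 0.72 = 15.3 m^2.

15.3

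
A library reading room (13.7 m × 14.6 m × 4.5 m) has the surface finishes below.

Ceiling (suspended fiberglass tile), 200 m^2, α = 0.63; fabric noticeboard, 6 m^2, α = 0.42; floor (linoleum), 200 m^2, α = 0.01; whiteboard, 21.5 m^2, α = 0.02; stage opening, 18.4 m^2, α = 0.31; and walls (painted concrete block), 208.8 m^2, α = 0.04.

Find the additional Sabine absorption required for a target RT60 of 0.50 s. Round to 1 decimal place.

Summing Sᵢαᵢ: 126.000 + 2.520 + 2.000 + 0.430 + 5.704 + 8.352 → A₁ = 145.006 sabins.
V = 900.09 m³. Required absorption A₂ = 0.161 × 900.09 / 0.50 = 289.829 sabins.
Shortfall: 289.829 − 145.006 = 144.8 sabins.

144.8 sabins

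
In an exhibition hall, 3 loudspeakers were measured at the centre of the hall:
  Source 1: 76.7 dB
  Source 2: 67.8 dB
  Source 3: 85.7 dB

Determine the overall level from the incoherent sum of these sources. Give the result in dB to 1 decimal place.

86.3 dB

Σ 10^(Lᵢ/10) = 4.243e+08.
L_total = 10·log₁₀(4.243e+08) = 86.3 dB.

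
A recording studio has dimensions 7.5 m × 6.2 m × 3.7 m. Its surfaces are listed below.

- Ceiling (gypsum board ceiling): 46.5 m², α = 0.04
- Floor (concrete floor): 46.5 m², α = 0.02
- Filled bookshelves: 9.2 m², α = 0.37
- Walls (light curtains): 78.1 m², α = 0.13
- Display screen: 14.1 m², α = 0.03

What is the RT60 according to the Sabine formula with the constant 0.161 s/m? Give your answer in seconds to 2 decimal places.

1.65 s

A = Σ Sᵢαᵢ = 46.5*0.04 + 46.5*0.02 + 9.2*0.37 + 78.1*0.13 + 14.1*0.03 = 16.770 sabins.
Volume V = 7.5 × 6.2 × 3.7 = 172.05 m³.
Sabine: RT60 = 0.161 × 172.05 / 16.770 = 1.65 s.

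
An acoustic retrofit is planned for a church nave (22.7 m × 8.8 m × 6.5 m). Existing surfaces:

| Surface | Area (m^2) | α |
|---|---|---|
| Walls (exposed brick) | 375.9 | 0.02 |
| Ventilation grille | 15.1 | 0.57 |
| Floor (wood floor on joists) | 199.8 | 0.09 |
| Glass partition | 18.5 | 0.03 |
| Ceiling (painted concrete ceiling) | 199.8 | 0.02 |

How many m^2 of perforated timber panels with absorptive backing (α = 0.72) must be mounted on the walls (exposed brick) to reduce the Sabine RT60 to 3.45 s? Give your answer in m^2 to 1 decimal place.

31.3

Summing Sᵢαᵢ: 7.518 + 8.607 + 17.982 + 0.555 + 3.996 → A₁ = 38.658 sabins.
V = 1298.44 m³. Target absorption A₂ = 0.161 × 1298.44 / 3.45 = 60.594 sabins.
ΔA needed = 60.594 − 38.658 = 21.936 sabins.
Each m^2 of panel replacing the walls (exposed brick) adds (0.72 − 0.02) = 0.70 sabins.
Panel area = 21.936 / 0.70 = 31.3 m^2.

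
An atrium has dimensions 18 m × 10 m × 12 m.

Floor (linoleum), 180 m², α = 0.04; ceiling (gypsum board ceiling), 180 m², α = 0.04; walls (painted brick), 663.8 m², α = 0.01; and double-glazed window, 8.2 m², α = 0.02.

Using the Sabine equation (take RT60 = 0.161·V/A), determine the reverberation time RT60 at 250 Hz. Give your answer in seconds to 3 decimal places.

16.402 s

Equivalent absorption area: A = 180×0.04 + 180×0.04 + 663.8×0.01 + 8.2×0.02 = 21.202 m².
Room volume: 2160 m³.
T = 0.161 V/A = 0.161·2160/21.202 = 16.402 s.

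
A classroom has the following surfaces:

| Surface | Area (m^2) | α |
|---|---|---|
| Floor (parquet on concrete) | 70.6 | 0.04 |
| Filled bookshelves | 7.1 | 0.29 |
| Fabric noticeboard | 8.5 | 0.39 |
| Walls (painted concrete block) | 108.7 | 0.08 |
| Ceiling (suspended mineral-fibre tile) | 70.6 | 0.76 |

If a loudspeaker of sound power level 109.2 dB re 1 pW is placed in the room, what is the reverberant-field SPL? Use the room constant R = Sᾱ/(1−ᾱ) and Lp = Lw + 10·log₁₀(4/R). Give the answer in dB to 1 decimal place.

A = 70.550 sabins; S = 265.5 m^2.
ᾱ = 70.550/265.5 = 0.2657; R = Sᾱ/(1−ᾱ) = 70.550/(1−0.2657) = 96.078 m^2.
Lp = Lw + 10 log₁₀(4/R) = 109.2 -13.81 = 95.4 dB.

95.4 dB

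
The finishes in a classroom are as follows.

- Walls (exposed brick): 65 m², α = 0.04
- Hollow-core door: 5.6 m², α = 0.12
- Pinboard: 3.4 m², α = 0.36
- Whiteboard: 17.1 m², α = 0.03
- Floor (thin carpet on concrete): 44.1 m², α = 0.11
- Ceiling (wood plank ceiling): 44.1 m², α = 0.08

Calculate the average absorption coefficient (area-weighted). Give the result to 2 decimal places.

0.07

Total surface area S = 179.3 m².
Weighted sum Σ Sα = 13.388.
ᾱ = A/S = 0.07.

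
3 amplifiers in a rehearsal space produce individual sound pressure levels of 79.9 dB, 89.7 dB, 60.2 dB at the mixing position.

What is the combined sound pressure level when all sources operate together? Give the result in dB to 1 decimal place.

Converting to relative power and adding: 10^(79.9/10) + 10^(89.7/10) + 10^(60.2/10) = 1.032e+09.
L_total = 10·log₁₀(1.032e+09) = 90.1 dB.

90.1 dB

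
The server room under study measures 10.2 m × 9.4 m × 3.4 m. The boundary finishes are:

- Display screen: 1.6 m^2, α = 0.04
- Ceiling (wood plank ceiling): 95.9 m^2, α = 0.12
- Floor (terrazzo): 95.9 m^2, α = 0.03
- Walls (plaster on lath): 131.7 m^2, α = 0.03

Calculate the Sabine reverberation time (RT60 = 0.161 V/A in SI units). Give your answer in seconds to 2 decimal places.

Summing Sᵢαᵢ: 0.064 + 11.508 + 2.877 + 3.951 → A = 18.400 sabins.
Volume V = 10.2 × 9.4 × 3.4 = 325.992 m³.
RT60 = 0.161 · V / A = 0.161 × 325.992 / 18.400 = 2.85 s.

2.85 seconds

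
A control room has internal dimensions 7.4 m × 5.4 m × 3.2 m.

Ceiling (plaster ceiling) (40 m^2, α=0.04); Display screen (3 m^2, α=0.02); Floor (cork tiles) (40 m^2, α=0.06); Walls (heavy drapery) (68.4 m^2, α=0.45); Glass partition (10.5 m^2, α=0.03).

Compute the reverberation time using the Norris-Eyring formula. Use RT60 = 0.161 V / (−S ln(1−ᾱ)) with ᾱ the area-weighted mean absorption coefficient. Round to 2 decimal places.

0.52 s

Total surface area S = 40 + 3 + 40 + 68.4 + 10.5 = 161.9 m^2.
Absorption A = 40·0.04 + 3·0.02 + 40·0.06 + 68.4·0.45 + 10.5·0.03 = 35.155 sabins.
ᾱ = 35.155 / 161.9 = 0.2171.
Eyring denominator: −S ln(1−ᾱ) = 39.625.
V = 7.4 × 5.4 × 3.2 = 127.872 m³.
RT60 = 0.161 × 127.872 / 39.625 = 0.52 s.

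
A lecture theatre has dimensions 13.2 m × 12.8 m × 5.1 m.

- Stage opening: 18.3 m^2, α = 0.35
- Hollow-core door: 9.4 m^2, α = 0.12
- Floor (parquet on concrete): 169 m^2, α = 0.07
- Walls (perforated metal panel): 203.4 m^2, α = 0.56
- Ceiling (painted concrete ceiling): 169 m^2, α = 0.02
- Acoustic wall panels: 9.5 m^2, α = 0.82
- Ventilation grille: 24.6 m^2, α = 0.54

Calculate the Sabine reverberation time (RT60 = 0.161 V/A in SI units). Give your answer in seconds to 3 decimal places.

Total absorption A = 18.3*0.35 + 9.4*0.12 + 169*0.07 + 203.4*0.56 + 169*0.02 + 9.5*0.82 + 24.6*0.54
  = 6.405 + 1.128 + 11.830 + 113.904 + 3.380 + 7.790 + 13.284 = 157.721 m^2 sabins.
Volume V = 13.2 × 12.8 × 5.1 = 861.696 m³.
T = 0.161 V/A = 0.161·861.696/157.721 = 0.880 s.

0.880 seconds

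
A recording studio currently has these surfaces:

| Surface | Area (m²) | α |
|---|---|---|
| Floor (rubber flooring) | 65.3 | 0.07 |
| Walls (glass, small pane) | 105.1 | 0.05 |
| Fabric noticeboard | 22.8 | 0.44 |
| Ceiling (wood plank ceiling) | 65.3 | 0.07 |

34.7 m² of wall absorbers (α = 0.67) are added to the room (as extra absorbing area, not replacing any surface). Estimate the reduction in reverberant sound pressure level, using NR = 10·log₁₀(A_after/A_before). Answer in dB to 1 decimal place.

Summing Sᵢαᵢ: 4.571 + 5.255 + 10.032 + 4.571 → A_before = 24.429 sabins.
Added absorption = 34.7 × 0.67 = 23.249 sabins.
New total A_after = 47.678 sabins.
Reduction = 10 log₁₀(A_after/A_before) = 10 log₁₀(1.9517) = 2.9 dB.

2.9 dB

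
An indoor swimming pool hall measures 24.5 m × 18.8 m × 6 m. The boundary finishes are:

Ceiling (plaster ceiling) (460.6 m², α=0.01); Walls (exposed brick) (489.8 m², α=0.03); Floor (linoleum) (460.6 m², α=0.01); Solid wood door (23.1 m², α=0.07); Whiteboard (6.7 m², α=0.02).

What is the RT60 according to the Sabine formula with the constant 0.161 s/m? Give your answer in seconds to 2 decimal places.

17.34 s

Equivalent absorption area: A = 460.6·0.01 + 489.8·0.03 + 460.6·0.01 + 23.1·0.07 + 6.7·0.02 = 25.657 m².
Room volume: 2763.6 m³.
T = 0.161 V/A = 0.161·2763.6/25.657 = 17.34 s.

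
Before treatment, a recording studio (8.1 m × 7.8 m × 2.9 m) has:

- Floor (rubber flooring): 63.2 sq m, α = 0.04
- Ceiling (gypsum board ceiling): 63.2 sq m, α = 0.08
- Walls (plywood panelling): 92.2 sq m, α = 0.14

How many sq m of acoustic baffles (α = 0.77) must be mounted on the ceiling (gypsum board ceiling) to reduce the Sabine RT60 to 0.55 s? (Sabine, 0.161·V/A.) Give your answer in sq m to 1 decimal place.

A₁ = Σ Sᵢαᵢ = 63.2×0.04 + 63.2×0.08 + 92.2×0.14 = 20.492 sabins.
Required A₂ = 0.161·183.222/0.55 = 53.634 sabins.
Absorption to add: 53.634 − 20.492 = 33.142 sabins.
Each sq m of panel replacing the ceiling (gypsum board ceiling) adds (0.77 − 0.08) = 0.69 sabins.
Area = ΔA/Δα = 33.142/0.69 = 48.0 sq m.

48.0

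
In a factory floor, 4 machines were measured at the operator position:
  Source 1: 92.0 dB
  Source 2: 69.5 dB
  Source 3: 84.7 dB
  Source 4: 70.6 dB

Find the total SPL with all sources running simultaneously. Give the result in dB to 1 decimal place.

Σ 10^(Lᵢ/10) = 1.9e+09.
Combined level = 10 log₁₀(1.9e+09) = 92.8 dB.

92.8 dB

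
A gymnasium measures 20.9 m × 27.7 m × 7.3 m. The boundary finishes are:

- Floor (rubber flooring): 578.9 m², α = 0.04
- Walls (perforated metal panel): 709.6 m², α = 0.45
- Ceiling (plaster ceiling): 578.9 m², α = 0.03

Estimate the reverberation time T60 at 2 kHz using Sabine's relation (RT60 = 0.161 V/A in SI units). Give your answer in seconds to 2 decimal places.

Total absorption A = 578.9·0.04 + 709.6·0.45 + 578.9·0.03
  = 23.156 + 319.320 + 17.367 = 359.843 m² sabins.
Room volume: 4226.189 m³.
Sabine: RT60 = 0.161 × 4226.189 / 359.843 = 1.89 s.

1.89 s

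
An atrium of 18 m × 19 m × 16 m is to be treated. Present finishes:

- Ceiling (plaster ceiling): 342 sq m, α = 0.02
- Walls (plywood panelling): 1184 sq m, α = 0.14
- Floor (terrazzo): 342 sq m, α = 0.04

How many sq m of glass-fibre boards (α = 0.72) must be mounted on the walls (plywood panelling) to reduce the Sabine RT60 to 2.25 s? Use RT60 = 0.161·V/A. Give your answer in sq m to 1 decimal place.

Summing Sᵢαᵢ: 6.840 + 165.760 + 13.680 → A₁ = 186.280 sabins.
V = 5472 m³. Target absorption A₂ = 0.161 × 5472 / 2.25 = 391.552 sabins.
Absorption to add: 391.552 − 186.280 = 205.272 sabins.
Each sq m of panel replacing the walls (plywood panelling) adds (0.72 − 0.14) = 0.58 sabins.
Panel area = 205.272 / 0.58 = 353.9 sq m.

353.9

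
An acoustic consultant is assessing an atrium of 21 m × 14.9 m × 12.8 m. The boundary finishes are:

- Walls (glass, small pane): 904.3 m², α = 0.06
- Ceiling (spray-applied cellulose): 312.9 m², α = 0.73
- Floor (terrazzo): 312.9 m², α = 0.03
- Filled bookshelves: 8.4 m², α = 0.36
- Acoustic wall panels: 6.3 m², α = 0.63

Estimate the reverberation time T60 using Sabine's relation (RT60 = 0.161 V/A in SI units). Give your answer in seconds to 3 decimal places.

Equivalent absorption area: A = 904.3*0.06 + 312.9*0.73 + 312.9*0.03 + 8.4*0.36 + 6.3*0.63 = 299.055 m².
V = 21·14.9·12.8 = 4005.12 m³.
T = 0.161 V/A = 0.161·4005.12/299.055 = 2.156 s.

2.156 s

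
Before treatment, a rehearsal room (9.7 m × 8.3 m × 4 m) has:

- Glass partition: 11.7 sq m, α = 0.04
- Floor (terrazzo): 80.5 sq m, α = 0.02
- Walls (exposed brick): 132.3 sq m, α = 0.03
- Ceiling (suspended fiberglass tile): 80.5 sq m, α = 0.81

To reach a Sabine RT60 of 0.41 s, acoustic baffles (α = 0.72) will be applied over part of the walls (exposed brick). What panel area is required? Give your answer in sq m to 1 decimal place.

80.0

Summing Sᵢαᵢ: 0.468 + 1.610 + 3.969 + 65.205 → A₁ = 71.252 sabins.
V = 322.04 m³. Target absorption A₂ = 0.161 × 322.04 / 0.41 = 126.460 sabins.
Absorption to add: 126.460 − 71.252 = 55.208 sabins.
Each sq m of panel replacing the walls (exposed brick) adds (0.72 − 0.03) = 0.69 sabins.
Panel area = 55.208 / 0.69 = 80.0 sq m.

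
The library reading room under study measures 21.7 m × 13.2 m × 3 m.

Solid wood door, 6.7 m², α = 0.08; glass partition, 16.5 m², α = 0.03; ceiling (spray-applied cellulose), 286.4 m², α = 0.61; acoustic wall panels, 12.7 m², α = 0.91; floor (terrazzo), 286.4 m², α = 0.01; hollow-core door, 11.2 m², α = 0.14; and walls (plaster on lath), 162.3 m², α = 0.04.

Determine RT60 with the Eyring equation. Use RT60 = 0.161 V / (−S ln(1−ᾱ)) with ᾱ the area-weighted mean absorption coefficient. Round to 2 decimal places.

S = Σ Sᵢ = 782.2 m².
Absorption A = 6.7·0.08 + 16.5·0.03 + 286.4·0.61 + 12.7·0.91 + 286.4·0.01 + 11.2·0.14 + 162.3·0.04 = 198.216 sabins.
ᾱ = 198.216 / 782.2 = 0.2534.
−S·ln(1−ᾱ) = −782.2 × ln(1 − 0.2534) = 228.579.
V = 21.7 × 13.2 × 3 = 859.32 m³.
T = 0.161·V/[−S·ln(1−ᾱ)] = 0.161·859.32/228.579 = 0.61 s.

0.61 sec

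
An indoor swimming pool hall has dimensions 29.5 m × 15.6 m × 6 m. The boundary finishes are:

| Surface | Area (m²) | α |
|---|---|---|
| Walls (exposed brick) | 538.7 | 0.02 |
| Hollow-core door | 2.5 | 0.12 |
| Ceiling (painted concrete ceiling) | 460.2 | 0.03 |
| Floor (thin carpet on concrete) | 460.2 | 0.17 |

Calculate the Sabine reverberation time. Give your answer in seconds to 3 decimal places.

4.311 s

Summing Sᵢαᵢ: 10.774 + 0.300 + 13.806 + 78.234 → A = 103.114 sabins.
Room volume: 2761.2 m³.
RT60 = 0.161 · V / A = 0.161 × 2761.2 / 103.114 = 4.311 s.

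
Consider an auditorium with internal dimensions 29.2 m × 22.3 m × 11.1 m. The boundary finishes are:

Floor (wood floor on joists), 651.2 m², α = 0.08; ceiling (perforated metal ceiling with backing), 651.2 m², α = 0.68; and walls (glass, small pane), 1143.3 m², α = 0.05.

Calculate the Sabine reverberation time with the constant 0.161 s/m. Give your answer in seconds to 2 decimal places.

2.11 seconds

Summing Sᵢαᵢ: 52.096 + 442.816 + 57.165 → A = 552.077 sabins.
Room volume: 7227.876 m³.
Sabine: RT60 = 0.161 × 7227.876 / 552.077 = 2.11 s.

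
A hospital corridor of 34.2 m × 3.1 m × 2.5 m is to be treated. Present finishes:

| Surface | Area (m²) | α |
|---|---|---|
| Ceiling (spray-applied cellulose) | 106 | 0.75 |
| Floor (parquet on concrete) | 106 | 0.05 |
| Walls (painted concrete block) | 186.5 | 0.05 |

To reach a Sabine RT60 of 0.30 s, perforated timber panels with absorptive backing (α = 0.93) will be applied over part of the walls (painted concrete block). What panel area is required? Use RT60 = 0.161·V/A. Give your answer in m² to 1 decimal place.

54.7

Summing Sᵢαᵢ: 79.500 + 5.300 + 9.325 → A₁ = 94.125 sabins.
Required A₂ = 0.161·265.05/0.30 = 142.244 sabins.
ΔA needed = 142.244 − 94.125 = 48.119 sabins.
Each m² of panel replacing the walls (painted concrete block) adds (0.93 − 0.05) = 0.88 sabins.
Area = ΔA/Δα = 48.119/0.88 = 54.7 m².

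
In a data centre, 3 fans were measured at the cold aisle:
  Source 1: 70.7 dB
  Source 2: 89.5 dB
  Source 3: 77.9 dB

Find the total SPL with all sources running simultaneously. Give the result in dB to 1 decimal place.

Sum in the linear (power) domain: Σ 10^(Lᵢ/10) = 10^(70.7/10) + 10^(89.5/10) + 10^(77.9/10) = 9.647e+08.
Back to dB: 10·log₁₀ Σ = 89.8 dB.

89.8 dB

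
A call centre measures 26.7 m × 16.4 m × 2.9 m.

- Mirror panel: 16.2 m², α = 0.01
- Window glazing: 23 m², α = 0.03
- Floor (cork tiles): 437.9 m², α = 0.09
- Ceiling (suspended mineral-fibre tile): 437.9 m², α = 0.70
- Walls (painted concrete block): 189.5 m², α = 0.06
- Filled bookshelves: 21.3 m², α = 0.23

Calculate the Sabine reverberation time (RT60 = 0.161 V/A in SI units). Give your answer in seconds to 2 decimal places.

Equivalent absorption area: A = 16.2*0.01 + 23*0.03 + 437.9*0.09 + 437.9*0.70 + 189.5*0.06 + 21.3*0.23 = 363.062 m².
V = 26.7·16.4·2.9 = 1269.852 m³.
RT60 = 0.161 · V / A = 0.161 × 1269.852 / 363.062 = 0.56 s.

0.56 seconds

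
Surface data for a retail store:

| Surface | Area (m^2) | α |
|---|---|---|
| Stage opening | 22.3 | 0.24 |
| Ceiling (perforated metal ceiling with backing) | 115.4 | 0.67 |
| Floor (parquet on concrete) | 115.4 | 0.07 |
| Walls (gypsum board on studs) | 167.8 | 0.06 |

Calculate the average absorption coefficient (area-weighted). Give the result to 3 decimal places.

0.240

S = Σ Sᵢ = 22.3 + 115.4 + 115.4 + 167.8 = 420.9 m^2.
A = 22.3×0.24 + 115.4×0.67 + 115.4×0.07 + 167.8×0.06 = 100.816 sabins.
ᾱ = 100.816 / 420.9 = 0.240.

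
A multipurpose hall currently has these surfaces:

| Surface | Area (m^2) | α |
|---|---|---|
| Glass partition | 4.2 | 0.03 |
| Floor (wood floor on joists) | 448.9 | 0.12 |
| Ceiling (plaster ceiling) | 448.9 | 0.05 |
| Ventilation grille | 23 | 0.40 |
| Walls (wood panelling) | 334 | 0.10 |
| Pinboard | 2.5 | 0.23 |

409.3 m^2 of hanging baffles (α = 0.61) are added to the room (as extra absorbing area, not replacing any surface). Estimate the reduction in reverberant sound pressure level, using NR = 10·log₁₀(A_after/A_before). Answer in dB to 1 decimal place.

A_before = Σ Sᵢαᵢ = 4.2·0.03 + 448.9·0.12 + 448.9·0.05 + 23·0.40 + 334·0.10 + 2.5·0.23 = 119.614 sabins.
Added absorption = 409.3 × 0.61 = 249.673 sabins.
A_after = 119.614 + 249.673 = 369.287 sabins.
NR = 10·log₁₀(369.287/119.614) = 4.9 dB.

4.9 dB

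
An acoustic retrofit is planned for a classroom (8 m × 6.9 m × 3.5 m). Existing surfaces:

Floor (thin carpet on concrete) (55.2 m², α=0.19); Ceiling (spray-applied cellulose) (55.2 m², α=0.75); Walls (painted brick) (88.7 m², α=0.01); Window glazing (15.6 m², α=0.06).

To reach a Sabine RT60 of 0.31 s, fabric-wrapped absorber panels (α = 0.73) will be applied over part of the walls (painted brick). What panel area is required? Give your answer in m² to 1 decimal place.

64.8

Total absorption A₁ = 55.2×0.19 + 55.2×0.75 + 88.7×0.01 + 15.6×0.06
  = 10.488 + 41.400 + 0.887 + 0.936 = 53.711 m² sabins.
Required A₂ = 0.161·193.2/0.31 = 100.339 sabins.
Absorption to add: 100.339 − 53.711 = 46.628 sabins.
Each m² of panel replacing the walls (painted brick) adds (0.73 − 0.01) = 0.72 sabins.
Area = ΔA/Δα = 46.628/0.72 = 64.8 m².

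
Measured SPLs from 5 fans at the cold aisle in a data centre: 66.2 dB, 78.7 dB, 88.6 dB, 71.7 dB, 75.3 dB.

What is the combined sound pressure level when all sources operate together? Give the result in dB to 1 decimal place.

Σ 10^(Lᵢ/10) = 8.514e+08.
L_total = 10·log₁₀(8.514e+08) = 89.3 dB.

89.3 dB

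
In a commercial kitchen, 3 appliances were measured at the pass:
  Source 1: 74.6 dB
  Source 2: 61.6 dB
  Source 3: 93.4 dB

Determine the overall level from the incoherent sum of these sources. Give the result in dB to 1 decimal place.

Converting to relative power and adding: 10^(74.6/10) + 10^(61.6/10) + 10^(93.4/10) = 2.218e+09.
L_total = 10·log₁₀(2.218e+09) = 93.5 dB.

93.5 dB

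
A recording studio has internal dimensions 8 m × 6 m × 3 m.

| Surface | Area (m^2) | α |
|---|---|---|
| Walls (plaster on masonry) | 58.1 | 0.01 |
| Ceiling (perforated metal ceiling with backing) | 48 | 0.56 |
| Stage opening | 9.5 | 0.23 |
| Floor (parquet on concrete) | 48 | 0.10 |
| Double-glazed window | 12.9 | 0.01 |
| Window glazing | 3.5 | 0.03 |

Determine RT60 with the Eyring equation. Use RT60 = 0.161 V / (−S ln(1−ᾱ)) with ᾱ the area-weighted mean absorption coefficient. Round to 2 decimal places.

0.60 s

Total surface area S = 58.1 + 48 + 9.5 + 48 + 12.9 + 3.5 = 180.0 m^2.
Absorption A = 58.1·0.01 + 48·0.56 + 9.5·0.23 + 48·0.10 + 12.9·0.01 + 3.5·0.03 = 34.680 sabins.
Mean coefficient ᾱ = A/S = 0.1927.
Eyring denominator: −S ln(1−ᾱ) = 38.531.
V = 8 × 6 × 3 = 144 m³.
RT60 = 0.161 × 144 / 38.531 = 0.60 s.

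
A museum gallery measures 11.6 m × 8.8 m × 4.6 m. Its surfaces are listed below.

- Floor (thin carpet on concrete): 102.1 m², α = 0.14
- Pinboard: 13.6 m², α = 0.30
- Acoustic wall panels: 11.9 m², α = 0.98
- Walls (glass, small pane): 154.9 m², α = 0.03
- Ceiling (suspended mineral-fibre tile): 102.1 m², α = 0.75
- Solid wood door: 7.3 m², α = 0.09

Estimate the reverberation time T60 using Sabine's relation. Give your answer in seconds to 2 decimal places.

0.68 sec

A = Σ Sᵢαᵢ = 102.1*0.14 + 13.6*0.30 + 11.9*0.98 + 154.9*0.03 + 102.1*0.75 + 7.3*0.09 = 111.915 sabins.
Volume V = 11.6 × 8.8 × 4.6 = 469.568 m³.
Sabine: RT60 = 0.161 × 469.568 / 111.915 = 0.68 s.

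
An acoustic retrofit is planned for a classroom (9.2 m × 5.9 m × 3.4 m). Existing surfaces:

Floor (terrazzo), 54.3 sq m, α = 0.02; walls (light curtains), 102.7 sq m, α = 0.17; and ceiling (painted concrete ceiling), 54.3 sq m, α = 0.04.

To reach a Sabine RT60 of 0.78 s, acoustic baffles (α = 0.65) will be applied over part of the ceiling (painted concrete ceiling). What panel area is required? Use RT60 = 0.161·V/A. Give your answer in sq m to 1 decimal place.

Equivalent absorption area: A₁ = 54.3*0.02 + 102.7*0.17 + 54.3*0.04 = 20.717 sq m.
Required A₂ = 0.161·184.552/0.78 = 38.093 sabins.
Absorption to add: 38.093 − 20.717 = 17.376 sabins.
Each sq m of panel replacing the ceiling (painted concrete ceiling) adds (0.65 − 0.04) = 0.61 sabins.
Panel area = 17.376 / 0.61 = 28.5 sq m.

28.5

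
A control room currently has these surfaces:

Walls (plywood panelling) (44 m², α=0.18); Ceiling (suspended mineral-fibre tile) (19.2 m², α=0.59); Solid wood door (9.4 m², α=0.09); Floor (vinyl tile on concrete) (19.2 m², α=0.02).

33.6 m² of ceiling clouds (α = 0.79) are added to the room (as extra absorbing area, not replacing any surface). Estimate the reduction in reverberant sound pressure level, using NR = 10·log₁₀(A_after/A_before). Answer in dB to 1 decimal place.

Total absorption A_before = 44*0.18 + 19.2*0.59 + 9.4*0.09 + 19.2*0.02
  = 7.920 + 11.328 + 0.846 + 0.384 = 20.478 m² sabins.
Added absorption = 33.6 × 0.79 = 26.544 sabins.
New total A_after = 47.022 sabins.
Reduction = 10 log₁₀(A_after/A_before) = 10 log₁₀(2.2962) = 3.6 dB.

3.6 dB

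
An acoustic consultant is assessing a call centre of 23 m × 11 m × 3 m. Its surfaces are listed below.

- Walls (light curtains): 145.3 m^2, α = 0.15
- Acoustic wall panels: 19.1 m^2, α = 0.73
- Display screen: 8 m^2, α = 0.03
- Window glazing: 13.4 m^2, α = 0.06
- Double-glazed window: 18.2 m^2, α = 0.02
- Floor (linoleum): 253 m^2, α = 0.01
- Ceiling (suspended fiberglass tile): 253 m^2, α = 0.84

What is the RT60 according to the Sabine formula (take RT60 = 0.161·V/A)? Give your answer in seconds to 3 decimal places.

Summing Sᵢαᵢ: 21.795 + 13.943 + 0.240 + 0.804 + 0.364 + 2.530 + 212.520 → A = 252.196 sabins.
Room volume: 759 m³.
T = 0.161 V/A = 0.161·759/252.196 = 0.485 s.

0.485 s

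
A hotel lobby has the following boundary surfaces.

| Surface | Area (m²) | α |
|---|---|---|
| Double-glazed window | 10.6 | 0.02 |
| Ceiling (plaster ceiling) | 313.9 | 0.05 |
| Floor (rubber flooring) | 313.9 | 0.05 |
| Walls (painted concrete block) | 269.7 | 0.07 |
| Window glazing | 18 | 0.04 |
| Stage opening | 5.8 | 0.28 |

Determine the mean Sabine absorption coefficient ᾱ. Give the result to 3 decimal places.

S = Σ Sᵢ = 10.6 + 313.9 + 313.9 + 269.7 + 18 + 5.8 = 931.9 m².
A = 10.6*0.02 + 313.9*0.05 + 313.9*0.05 + 269.7*0.07 + 18*0.04 + 5.8*0.28 = 52.825 sabins.
ᾱ = A/S = 0.057.

0.057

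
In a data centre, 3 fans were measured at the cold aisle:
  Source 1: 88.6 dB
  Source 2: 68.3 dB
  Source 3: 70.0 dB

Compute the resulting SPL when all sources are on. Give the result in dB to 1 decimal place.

Sum in the linear (power) domain: Σ 10^(Lᵢ/10) = 10^(88.6/10) + 10^(68.3/10) + 10^(70.0/10) = 7.412e+08.
L_total = 10·log₁₀(7.412e+08) = 88.7 dB.

88.7 dB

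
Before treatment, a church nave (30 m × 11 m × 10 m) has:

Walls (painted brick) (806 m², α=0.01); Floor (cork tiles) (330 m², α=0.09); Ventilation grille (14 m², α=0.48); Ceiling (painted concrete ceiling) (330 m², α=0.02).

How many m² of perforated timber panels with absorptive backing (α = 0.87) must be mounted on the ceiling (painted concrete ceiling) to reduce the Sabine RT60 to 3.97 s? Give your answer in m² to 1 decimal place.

Summing Sᵢαᵢ: 8.060 + 29.700 + 6.720 + 6.600 → A₁ = 51.080 sabins.
Required A₂ = 0.161·3300/3.97 = 133.829 sabins.
ΔA needed = 133.829 − 51.080 = 82.749 sabins.
Each m² of panel replacing the ceiling (painted concrete ceiling) adds (0.87 − 0.02) = 0.85 sabins.
Panel area = 82.749 / 0.85 = 97.4 m².

97.4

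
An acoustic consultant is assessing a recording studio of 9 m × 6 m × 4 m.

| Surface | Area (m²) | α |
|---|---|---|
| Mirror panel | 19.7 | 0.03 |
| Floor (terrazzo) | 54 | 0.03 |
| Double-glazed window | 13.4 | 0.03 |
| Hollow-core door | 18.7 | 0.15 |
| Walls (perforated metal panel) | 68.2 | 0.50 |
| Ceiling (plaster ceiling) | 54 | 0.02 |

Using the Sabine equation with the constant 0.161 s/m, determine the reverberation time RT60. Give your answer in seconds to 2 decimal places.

0.86 s

A = Σ Sᵢαᵢ = 19.7·0.03 + 54·0.03 + 13.4·0.03 + 18.7·0.15 + 68.2·0.50 + 54·0.02 = 40.598 sabins.
V = 9·6·4 = 216 m³.
Sabine: RT60 = 0.161 × 216 / 40.598 = 0.86 s.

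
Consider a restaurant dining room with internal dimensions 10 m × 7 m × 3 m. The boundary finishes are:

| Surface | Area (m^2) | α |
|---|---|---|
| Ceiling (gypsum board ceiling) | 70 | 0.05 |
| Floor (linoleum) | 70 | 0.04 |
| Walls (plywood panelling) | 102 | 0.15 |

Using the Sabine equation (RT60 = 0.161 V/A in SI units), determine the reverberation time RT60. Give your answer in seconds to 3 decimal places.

1.565 s

Summing Sᵢαᵢ: 3.500 + 2.800 + 15.300 → A = 21.600 sabins.
Volume V = 10 × 7 × 3 = 210 m³.
T = 0.161 V/A = 0.161·210/21.600 = 1.565 s.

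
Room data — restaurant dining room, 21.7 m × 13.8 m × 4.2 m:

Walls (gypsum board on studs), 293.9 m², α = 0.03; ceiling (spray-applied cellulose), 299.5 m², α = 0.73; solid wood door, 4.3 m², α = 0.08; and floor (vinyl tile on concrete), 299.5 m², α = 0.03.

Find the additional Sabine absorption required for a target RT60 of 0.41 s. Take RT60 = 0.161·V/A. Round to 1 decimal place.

257.1 sabins

Total absorption A₁ = 293.9*0.03 + 299.5*0.73 + 4.3*0.08 + 299.5*0.03
  = 8.817 + 218.635 + 0.344 + 8.985 = 236.781 m² sabins.
V = 1257.732 m³. Required absorption A₂ = 0.161 × 1257.732 / 0.41 = 493.890 sabins.
ΔA = A₂ − A₁ = 493.890 − 236.781 = 257.1 sabins.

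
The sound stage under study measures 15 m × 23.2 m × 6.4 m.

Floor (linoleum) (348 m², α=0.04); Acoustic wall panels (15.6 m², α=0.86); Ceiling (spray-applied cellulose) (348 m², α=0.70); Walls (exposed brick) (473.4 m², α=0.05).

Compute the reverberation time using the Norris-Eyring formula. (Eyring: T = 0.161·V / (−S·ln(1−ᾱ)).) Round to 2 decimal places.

S = Σ Sᵢ = 1185.0 m².
Absorption A = 348·0.04 + 15.6·0.86 + 348·0.70 + 473.4·0.05 = 294.606 sabins.
Mean coefficient ᾱ = A/S = 0.2486.
−S·ln(1−ᾱ) = −1185.0 × ln(1 − 0.2486) = 338.693.
V = 15 × 23.2 × 6.4 = 2227.2 m³.
T = 0.161·V/[−S·ln(1−ᾱ)] = 0.161·2227.2/338.693 = 1.06 s.

1.06 s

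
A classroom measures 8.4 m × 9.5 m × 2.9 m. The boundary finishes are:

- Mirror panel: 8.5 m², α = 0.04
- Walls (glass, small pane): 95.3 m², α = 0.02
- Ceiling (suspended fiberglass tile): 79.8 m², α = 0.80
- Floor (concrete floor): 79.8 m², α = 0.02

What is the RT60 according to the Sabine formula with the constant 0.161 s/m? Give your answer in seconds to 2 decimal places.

0.55 seconds

Equivalent absorption area: A = 8.5·0.04 + 95.3·0.02 + 79.8·0.80 + 79.8·0.02 = 67.682 m².
Room volume: 231.42 m³.
RT60 = 0.161 · V / A = 0.161 × 231.42 / 67.682 = 0.55 s.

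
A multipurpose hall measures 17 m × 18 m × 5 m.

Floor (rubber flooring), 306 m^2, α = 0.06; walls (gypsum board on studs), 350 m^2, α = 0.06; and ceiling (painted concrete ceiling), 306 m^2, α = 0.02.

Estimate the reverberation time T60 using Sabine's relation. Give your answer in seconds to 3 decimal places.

5.416 seconds

A = Σ Sᵢαᵢ = 306*0.06 + 350*0.06 + 306*0.02 = 45.480 sabins.
Volume V = 17 × 18 × 5 = 1530 m³.
Sabine: RT60 = 0.161 × 1530 / 45.480 = 5.416 s.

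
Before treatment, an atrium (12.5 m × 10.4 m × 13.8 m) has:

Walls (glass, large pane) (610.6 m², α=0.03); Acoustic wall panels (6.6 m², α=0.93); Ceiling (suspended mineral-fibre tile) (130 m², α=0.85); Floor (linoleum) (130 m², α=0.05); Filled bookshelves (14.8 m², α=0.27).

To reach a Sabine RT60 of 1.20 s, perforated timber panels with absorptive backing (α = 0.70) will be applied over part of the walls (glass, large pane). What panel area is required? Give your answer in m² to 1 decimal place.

142.2

Equivalent absorption area: A₁ = 610.6×0.03 + 6.6×0.93 + 130×0.85 + 130×0.05 + 14.8×0.27 = 145.452 m².
V = 1794 m³. Target absorption A₂ = 0.161 × 1794 / 1.20 = 240.695 sabins.
Absorption to add: 240.695 − 145.452 = 95.243 sabins.
Each m² of panel replacing the walls (glass, large pane) adds (0.70 − 0.03) = 0.67 sabins.
Panel area = 95.243 / 0.67 = 142.2 m².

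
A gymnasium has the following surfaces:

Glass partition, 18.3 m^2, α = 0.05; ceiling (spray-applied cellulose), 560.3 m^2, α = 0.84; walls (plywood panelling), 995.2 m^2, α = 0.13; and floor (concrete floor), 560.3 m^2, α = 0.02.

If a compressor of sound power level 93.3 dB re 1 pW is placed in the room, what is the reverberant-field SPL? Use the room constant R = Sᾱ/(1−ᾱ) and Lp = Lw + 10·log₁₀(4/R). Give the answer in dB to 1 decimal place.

70.0 dB

A = 612.149 sabins; S = 2134.1 m^2.
ᾱ = 612.149/2134.1 = 0.2868; R = Sᾱ/(1−ᾱ) = 612.149/(1−0.2868) = 858.313 m^2.
Lp = Lw + 10 log₁₀(4/R) = 93.3 -23.32 = 70.0 dB.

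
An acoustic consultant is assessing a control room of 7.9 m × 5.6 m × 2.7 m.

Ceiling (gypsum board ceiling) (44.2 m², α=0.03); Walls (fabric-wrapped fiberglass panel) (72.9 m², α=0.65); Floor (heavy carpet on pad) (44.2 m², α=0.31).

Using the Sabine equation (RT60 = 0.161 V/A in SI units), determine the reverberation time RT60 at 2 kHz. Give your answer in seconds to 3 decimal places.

Summing Sᵢαᵢ: 1.326 + 47.385 + 13.702 → A = 62.413 sabins.
Volume V = 7.9 × 5.6 × 2.7 = 119.448 m³.
RT60 = 0.161 · V / A = 0.161 × 119.448 / 62.413 = 0.308 s.

0.308 s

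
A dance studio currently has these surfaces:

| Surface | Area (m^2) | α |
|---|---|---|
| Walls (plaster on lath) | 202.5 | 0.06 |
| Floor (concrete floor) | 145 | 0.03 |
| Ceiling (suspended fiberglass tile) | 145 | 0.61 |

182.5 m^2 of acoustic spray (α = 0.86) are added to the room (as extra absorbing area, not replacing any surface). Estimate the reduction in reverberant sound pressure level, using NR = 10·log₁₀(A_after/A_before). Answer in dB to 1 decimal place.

Summing Sᵢαᵢ: 12.150 + 4.350 + 88.450 → A_before = 104.950 sabins.
Added absorption = 182.5 × 0.86 = 156.950 sabins.
New total A_after = 261.900 sabins.
Reduction = 10 log₁₀(A_after/A_before) = 10 log₁₀(2.4955) = 4.0 dB.

4.0 dB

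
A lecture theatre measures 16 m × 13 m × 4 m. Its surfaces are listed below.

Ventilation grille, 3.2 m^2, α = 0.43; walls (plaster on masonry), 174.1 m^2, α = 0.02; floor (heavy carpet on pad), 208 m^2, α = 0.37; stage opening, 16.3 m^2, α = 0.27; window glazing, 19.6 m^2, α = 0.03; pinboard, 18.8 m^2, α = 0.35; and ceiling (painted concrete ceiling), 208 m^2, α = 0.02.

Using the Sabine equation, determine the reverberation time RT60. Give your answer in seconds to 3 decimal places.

Total absorption A = 3.2×0.43 + 174.1×0.02 + 208×0.37 + 16.3×0.27 + 19.6×0.03 + 18.8×0.35 + 208×0.02
  = 1.376 + 3.482 + 76.960 + 4.401 + 0.588 + 6.580 + 4.160 = 97.547 m^2 sabins.
V = 16·13·4 = 832 m³.
Sabine: RT60 = 0.161 × 832 / 97.547 = 1.373 s.

1.373 seconds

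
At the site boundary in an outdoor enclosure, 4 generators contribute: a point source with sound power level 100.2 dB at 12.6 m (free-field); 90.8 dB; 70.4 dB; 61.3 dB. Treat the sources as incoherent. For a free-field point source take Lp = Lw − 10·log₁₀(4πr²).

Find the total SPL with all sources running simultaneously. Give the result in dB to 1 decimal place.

Source at 12.6 m: Lp = 100.2 − 10·log₁₀(4π·12.6²) = 100.2 − 10·log₁₀(1995.037) = 67.2 dB.
Converting to relative power and adding: 10^(67.2/10) + 10^(90.8/10) + 10^(70.4/10) + 10^(61.3/10) = 1.22e+09.
Back to dB: 10·log₁₀ Σ = 90.9 dB.

90.9 dB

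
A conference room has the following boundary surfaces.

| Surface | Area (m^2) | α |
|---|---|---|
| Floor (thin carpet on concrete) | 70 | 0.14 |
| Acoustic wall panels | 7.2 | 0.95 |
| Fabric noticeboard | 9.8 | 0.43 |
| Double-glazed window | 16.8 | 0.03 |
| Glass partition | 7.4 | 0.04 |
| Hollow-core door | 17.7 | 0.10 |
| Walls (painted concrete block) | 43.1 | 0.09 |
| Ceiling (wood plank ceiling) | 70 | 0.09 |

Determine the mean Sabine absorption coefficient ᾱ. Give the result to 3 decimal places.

0.139

Total surface area S = 242.0 m^2.
Σ(Sᵢαᵢ) = 70·0.14 + 7.2·0.95 + 9.8·0.43 + 16.8·0.03 + 7.4·0.04 + 17.7·0.10 + 43.1·0.09 + 70·0.09 = 33.603.
ᾱ = A/S = 0.139.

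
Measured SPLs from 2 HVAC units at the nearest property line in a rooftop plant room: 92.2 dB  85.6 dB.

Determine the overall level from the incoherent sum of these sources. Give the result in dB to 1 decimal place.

Σ 10^(Lᵢ/10) = 2.023e+09.
L_total = 10·log₁₀(2.023e+09) = 93.1 dB.

93.1 dB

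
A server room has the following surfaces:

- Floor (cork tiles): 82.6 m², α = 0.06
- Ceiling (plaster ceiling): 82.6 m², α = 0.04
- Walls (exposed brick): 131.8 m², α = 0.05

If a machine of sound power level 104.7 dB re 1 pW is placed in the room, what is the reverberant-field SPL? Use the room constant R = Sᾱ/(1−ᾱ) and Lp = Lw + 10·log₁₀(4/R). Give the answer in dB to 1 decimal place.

A = 14.850 sabins; S = 297.0 m².
ᾱ = 0.0500, so room constant R = A/(1−ᾱ) = 15.632 m².
Lp = Lw + 10 log₁₀(4/R) = 104.7 -5.92 = 98.8 dB.

98.8 dB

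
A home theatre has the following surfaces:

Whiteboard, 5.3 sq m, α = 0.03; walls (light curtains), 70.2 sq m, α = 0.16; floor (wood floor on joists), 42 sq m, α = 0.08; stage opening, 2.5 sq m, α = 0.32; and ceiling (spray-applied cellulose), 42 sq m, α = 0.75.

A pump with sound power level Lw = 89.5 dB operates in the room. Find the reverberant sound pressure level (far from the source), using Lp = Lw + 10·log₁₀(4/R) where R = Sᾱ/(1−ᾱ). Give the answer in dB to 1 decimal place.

77.3 dB

A = 47.051 sabins; S = 162.0 sq m.
ᾱ = 47.051/162.0 = 0.2904; R = Sᾱ/(1−ᾱ) = 47.051/(1−0.2904) = 66.306 sq m.
Lp = Lw + 10 log₁₀(4/R) = 89.5 -12.19 = 77.3 dB.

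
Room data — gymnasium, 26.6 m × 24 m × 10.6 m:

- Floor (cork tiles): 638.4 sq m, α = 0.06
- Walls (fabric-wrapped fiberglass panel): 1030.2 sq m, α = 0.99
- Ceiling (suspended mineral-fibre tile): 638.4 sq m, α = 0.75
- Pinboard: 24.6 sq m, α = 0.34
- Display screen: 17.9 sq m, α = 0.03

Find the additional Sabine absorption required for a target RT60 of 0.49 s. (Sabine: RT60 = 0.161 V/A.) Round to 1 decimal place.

Total absorption A₁ = 638.4×0.06 + 1030.2×0.99 + 638.4×0.75 + 24.6×0.34 + 17.9×0.03
  = 38.304 + 1019.898 + 478.800 + 8.364 + 0.537 = 1545.903 sq m sabins.
V = 6767.04 m³. Required absorption A₂ = 0.161 × 6767.04 / 0.49 = 2223.456 sabins.
Additional absorption ΔA = 2223.456 − 1545.903 = 677.6 sabins.

677.6 sabins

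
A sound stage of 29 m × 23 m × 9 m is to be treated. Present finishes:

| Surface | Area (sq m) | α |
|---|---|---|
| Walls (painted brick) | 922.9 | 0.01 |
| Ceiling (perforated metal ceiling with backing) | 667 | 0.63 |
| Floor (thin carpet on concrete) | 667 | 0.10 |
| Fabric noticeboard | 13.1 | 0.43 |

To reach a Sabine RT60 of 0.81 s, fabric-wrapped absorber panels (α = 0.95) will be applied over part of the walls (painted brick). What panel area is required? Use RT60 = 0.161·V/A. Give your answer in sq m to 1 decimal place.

735.5

Summing Sᵢαᵢ: 9.229 + 420.210 + 66.700 + 5.633 → A₁ = 501.772 sabins.
V = 6003 m³. Target absorption A₂ = 0.161 × 6003 / 0.81 = 1193.189 sabins.
ΔA needed = 1193.189 − 501.772 = 691.417 sabins.
Net gain per sq m: Δα = 0.95 − 0.01 = 0.94.
Area = ΔA/Δα = 691.417/0.94 = 735.5 sq m.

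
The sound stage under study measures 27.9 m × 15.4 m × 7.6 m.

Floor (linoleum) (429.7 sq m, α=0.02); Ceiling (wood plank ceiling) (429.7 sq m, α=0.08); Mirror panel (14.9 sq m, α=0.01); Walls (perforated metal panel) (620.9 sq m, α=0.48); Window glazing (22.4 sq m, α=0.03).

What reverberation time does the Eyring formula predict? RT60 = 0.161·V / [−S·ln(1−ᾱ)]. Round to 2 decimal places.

1.36 sec

S = Σ Sᵢ = 1517.6 sq m.
Absorption A = 429.7×0.02 + 429.7×0.08 + 14.9×0.01 + 620.9×0.48 + 22.4×0.03 = 341.823 sabins.
Mean coefficient ᾱ = A/S = 0.2252.
Eyring denominator: −S ln(1−ᾱ) = 387.216.
V = 27.9 × 15.4 × 7.6 = 3265.416 m³.
RT60 = 0.161 × 3265.416 / 387.216 = 1.36 s.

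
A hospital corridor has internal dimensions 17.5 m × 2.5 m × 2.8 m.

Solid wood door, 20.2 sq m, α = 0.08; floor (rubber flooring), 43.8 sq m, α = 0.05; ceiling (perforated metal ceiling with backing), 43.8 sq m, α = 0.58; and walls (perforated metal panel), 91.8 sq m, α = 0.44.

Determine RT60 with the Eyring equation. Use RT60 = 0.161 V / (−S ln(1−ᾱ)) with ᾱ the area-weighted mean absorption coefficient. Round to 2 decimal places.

0.23 seconds

Total surface area S = 20.2 + 43.8 + 43.8 + 91.8 = 199.6 sq m.
Absorption A = 20.2·0.08 + 43.8·0.05 + 43.8·0.58 + 91.8·0.44 = 69.602 sabins.
Mean coefficient ᾱ = A/S = 0.3487.
−S·ln(1−ᾱ) = −199.6 × ln(1 − 0.3487) = 85.585.
V = 17.5 × 2.5 × 2.8 = 122.5 m³.
T = 0.161·V/[−S·ln(1−ᾱ)] = 0.161·122.5/85.585 = 0.23 s.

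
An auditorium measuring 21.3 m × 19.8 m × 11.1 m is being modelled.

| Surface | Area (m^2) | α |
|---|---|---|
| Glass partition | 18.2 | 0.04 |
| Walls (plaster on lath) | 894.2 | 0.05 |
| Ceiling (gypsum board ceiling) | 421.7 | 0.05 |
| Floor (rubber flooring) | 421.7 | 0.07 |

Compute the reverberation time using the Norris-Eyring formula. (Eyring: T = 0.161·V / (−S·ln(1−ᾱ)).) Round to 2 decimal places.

S = Σ Sᵢ = 1755.8 m^2.
Absorption A = 18.2·0.04 + 894.2·0.05 + 421.7·0.05 + 421.7·0.07 = 96.042 sabins.
Mean coefficient ᾱ = A/S = 0.0547.
Eyring denominator: −S ln(1−ᾱ) = 98.769.
V = 21.3 × 19.8 × 11.1 = 4681.314 m³.
T = 0.161·V/[−S·ln(1−ᾱ)] = 0.161·4681.314/98.769 = 7.63 s.

7.63 s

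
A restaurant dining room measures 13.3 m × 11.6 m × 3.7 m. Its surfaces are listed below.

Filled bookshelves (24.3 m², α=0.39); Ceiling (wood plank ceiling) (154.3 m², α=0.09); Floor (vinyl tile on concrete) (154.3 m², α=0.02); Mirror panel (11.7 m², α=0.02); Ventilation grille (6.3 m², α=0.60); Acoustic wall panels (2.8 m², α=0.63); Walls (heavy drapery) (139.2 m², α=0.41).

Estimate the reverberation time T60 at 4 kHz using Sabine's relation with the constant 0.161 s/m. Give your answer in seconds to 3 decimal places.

1.029 s

A = Σ Sᵢαᵢ = 24.3×0.39 + 154.3×0.09 + 154.3×0.02 + 11.7×0.02 + 6.3×0.60 + 2.8×0.63 + 139.2×0.41 = 89.300 sabins.
V = 13.3·11.6·3.7 = 570.836 m³.
Sabine: RT60 = 0.161 × 570.836 / 89.300 = 1.029 s.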